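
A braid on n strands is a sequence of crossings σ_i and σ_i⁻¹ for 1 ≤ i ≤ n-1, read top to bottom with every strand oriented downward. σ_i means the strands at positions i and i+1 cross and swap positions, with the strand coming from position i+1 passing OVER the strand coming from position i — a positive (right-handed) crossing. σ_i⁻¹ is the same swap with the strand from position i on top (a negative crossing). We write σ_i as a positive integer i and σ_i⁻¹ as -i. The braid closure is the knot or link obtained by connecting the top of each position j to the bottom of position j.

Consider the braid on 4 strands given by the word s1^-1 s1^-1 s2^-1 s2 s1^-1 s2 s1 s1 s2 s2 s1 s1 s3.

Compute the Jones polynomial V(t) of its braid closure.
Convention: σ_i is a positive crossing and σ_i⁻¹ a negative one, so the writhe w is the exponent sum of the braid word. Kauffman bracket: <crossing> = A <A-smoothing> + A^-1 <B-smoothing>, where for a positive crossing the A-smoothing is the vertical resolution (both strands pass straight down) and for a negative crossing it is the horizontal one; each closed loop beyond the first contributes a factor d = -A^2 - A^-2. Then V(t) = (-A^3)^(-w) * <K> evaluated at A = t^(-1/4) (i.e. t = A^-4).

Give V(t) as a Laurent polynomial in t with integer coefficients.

The presented braid s1^-1 s1^-1 s2^-1 s2 s1^-1 s2 s1 s1 s2 s2 s1 s1 s3 on 4 strands reduces by inverse Markov moves (closure unchanged at each step):
  Destabilize: the word has the form β·s3 where s3 occurs only as the final letter (β ∈ B_3); drop it and the last strand → 3 strands.
  Deconjugate: the word is γ·β·γ⁻¹ with γ = s1^-1 (prefix) and γ⁻¹ = s1 (suffix); strip both.
  Deconjugate: the word is γ·β·γ⁻¹ with γ = s1^-1 s2^-1 (prefix) and γ⁻¹ = s2 s1 (suffix); strip both.
Reduced to β = s2 s1^-1 s2 s1 s1 s2 on 3 strands, 6 crossings.
Compute on β:
Braid: s2 s1^-1 s2 s1 s1 s2 on 3 strands, 6 crossings.
Writhe w = (#positive) - (#negative) = 5 - 1 = 4.
Computing the Kauffman bracket via state sum. There are 2^6 = 64 states.
Each crossing splits two ways (0=vertical, 1=horizontal). The state's weight is A^(#A-smoothings - #B-smoothings) * d^(loops - 1).
Tabulate the states by total A-exponent and number of loops L (A-exp: L × count):
  A^6: L=2 ×1
  A^4: L=1 ×3, L=3 ×3
  A^2: L=2 ×14, L=4 ×1
  A^0: L=1 ×10, L=3 ×10
  A^-2: L=2 ×13, L=4 ×2
  A^-4: L=3 ×6
  A^-6: L=4 ×1
Each group contributes A^e * Σ count * d^(L-1):
Powers of d = -A^2 - A^-2: d^2 = A^4 + 2 + A^-4; d^3 = -A^6 - 3*A^2 - 3*A^-2 - A^-6.
  A^6 * (d) = -A^8 - A^4
  A^4 * (3 + 3*d^2) = 3*A^8 + 9*A^4 + 3
  A^2 * (14*d + d^3) = -A^8 - 17*A^4 - 17 - A^-4
  A^0 * (10 + 10*d^2) = 10*A^4 + 30 + 10*A^-4
  A^-2 * (13*d + 2*d^3) = -2*A^4 - 19 - 19*A^-4 - 2*A^-8
  A^-4 * (6*d^2) = 6 + 12*A^-4 + 6*A^-8
  A^-6 * (d^3) = -1 - 3*A^-4 - 3*A^-8 - A^-12
Summing the groups: <K> = A^8 - A^4 + 2 - A^-4 + A^-8 - A^-12
Normalise by the writhe: (-A^3)^(-w) = (-A^3)^(-4) = A^-12, so f(A) = A^-12 * <K> = A^-4 - A^-8 + 2*A^-12 - A^-16 + A^-20 - A^-24.
Substitute A = t^(-1/4), i.e. A^e → t^(-e/4): V(t) = -t^6 + t^5 - t^4 + 2*t^3 - t^2 + t

Answer: -t^6 + t^5 - t^4 + 2*t^3 - t^2 + t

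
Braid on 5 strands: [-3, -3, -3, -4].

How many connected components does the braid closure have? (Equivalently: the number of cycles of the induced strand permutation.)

3

Derivation:
Track the strand permutation on 5 strands, starting from identity.
  step 1: s3^-1 swaps positions 3,4 -> [1 2 4 3 5]
  step 2: s3^-1 swaps positions 3,4 -> [1 2 3 4 5]
  step 3: s3^-1 swaps positions 3,4 -> [1 2 4 3 5]
  step 4: s4^-1 swaps positions 4,5 -> [1 2 4 5 3]
Final permutation (position -> original strand): [1 2 4 5 3]
Closure components = cycle count of this permutation = 3.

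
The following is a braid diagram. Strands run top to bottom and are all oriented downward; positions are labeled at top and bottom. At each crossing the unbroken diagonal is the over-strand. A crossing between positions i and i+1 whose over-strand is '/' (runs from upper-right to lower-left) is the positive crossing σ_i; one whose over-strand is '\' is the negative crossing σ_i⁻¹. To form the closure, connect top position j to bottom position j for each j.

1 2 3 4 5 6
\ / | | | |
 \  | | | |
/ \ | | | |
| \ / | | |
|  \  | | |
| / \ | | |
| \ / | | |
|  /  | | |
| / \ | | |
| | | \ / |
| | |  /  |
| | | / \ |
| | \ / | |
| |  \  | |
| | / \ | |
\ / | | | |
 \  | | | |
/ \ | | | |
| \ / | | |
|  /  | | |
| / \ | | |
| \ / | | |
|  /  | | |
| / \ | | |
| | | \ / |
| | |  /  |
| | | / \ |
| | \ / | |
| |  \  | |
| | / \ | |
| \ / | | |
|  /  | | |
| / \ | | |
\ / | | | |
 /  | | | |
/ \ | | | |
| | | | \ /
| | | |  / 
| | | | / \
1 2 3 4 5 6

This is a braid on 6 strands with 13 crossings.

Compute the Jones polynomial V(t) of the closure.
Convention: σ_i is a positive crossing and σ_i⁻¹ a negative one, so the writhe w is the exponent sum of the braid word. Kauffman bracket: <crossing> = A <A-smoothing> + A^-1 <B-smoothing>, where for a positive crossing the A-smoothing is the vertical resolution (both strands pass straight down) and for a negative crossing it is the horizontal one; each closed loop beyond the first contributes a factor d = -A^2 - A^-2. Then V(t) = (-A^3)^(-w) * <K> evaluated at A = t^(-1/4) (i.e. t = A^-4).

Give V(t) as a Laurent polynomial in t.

-t^6 + 2*t^5 - 3*t^4 + 4*t^3 - 3*t^2 + 3*t - 2 + t^-1

Derivation:
Reading the diagram top to bottom ('/'-over between positions i,i+1 = s_i, '\'-over = s_i^-1): braid word = s1^-1 s2^-1 s2 s4 s3^-1 s1^-1 s2 s2 s4 s3^-1 s2 s1 s5.
The presented braid s1^-1 s2^-1 s2 s4 s3^-1 s1^-1 s2 s2 s4 s3^-1 s2 s1 s5 on 6 strands reduces by inverse Markov moves (closure unchanged at each step):
  Destabilize: the word has the form β·s5 where s5 occurs only as the final letter (β ∈ B_5); drop it and the last strand → 5 strands.
  Deconjugate: the word is γ·β·γ⁻¹ with γ = s1^-1 s2^-1 (prefix) and γ⁻¹ = s2 s1 (suffix); strip both.
Reduced to β = s2 s4 s3^-1 s1^-1 s2 s2 s4 s3^-1 on 5 strands, 8 crossings.
Compute on β:
Braid: s2 s4 s3^-1 s1^-1 s2 s2 s4 s3^-1 on 5 strands, 8 crossings.
Writhe w = (#positive) - (#negative) = 5 - 3 = 2.
Computing the Kauffman bracket via state sum. There are 2^8 = 256 states.
Each crossing splits two ways (0=vertical, 1=horizontal). The state's weight is A^(#A-smoothings - #B-smoothings) * d^(loops - 1).
Tabulate the states by total A-exponent and number of loops L (A-exp: L × count):
  A^8: L=4 ×1
  A^6: L=3 ×7, L=5 ×1
  A^4: L=2 ×19, L=4 ×9
  A^2: L=1 ×19, L=3 ×35, L=5 ×2
  A^0: L=2 ×48, L=4 ×22
  A^-2: L=3 ×49, L=5 ×7
  A^-4: L=4 ×27, L=6 ×1
  A^-6: L=5 ×8
  A^-8: L=6 ×1
Each group contributes A^e * Σ count * d^(L-1):
Powers of d = -A^2 - A^-2: d^2 = A^4 + 2 + A^-4; d^3 = -A^6 - 3*A^2 - 3*A^-2 - A^-6; d^4 = A^8 + 4*A^4 + 6 + 4*A^-4 + A^-8; d^5 = -A^10 - 5*A^6 - 10*A^2 - 10*A^-2 - 5*A^-6 - A^-10.
  A^8 * (d^3) = -A^14 - 3*A^10 - 3*A^6 - A^2
  A^6 * (7*d^2 + d^4) = A^14 + 11*A^10 + 20*A^6 + 11*A^2 + A^-2
  A^4 * (19*d + 9*d^3) = -9*A^10 - 46*A^6 - 46*A^2 - 9*A^-2
  A^2 * (19 + 35*d^2 + 2*d^4) = 2*A^10 + 43*A^6 + 101*A^2 + 43*A^-2 + 2*A^-6
  A^0 * (48*d + 22*d^3) = -22*A^6 - 114*A^2 - 114*A^-2 - 22*A^-6
  A^-2 * (49*d^2 + 7*d^4) = 7*A^6 + 77*A^2 + 140*A^-2 + 77*A^-6 + 7*A^-10
  A^-4 * (27*d^3 + d^5) = -A^6 - 32*A^2 - 91*A^-2 - 91*A^-6 - 32*A^-10 - A^-14
  A^-6 * (8*d^4) = 8*A^2 + 32*A^-2 + 48*A^-6 + 32*A^-10 + 8*A^-14
  A^-8 * (d^5) = -A^2 - 5*A^-2 - 10*A^-6 - 10*A^-10 - 5*A^-14 - A^-18
Summing the groups: <K> = A^10 - 2*A^6 + 3*A^2 - 3*A^-2 + 4*A^-6 - 3*A^-10 + 2*A^-14 - A^-18
Normalise by the writhe: (-A^3)^(-w) = (-A^3)^(-2) = A^-6, so f(A) = A^-6 * <K> = A^4 - 2 + 3*A^-4 - 3*A^-8 + 4*A^-12 - 3*A^-16 + 2*A^-20 - A^-24.
Substitute A = t^(-1/4), i.e. A^e → t^(-e/4): V(t) = -t^6 + 2*t^5 - 3*t^4 + 4*t^3 - 3*t^2 + 3*t - 2 + t^-1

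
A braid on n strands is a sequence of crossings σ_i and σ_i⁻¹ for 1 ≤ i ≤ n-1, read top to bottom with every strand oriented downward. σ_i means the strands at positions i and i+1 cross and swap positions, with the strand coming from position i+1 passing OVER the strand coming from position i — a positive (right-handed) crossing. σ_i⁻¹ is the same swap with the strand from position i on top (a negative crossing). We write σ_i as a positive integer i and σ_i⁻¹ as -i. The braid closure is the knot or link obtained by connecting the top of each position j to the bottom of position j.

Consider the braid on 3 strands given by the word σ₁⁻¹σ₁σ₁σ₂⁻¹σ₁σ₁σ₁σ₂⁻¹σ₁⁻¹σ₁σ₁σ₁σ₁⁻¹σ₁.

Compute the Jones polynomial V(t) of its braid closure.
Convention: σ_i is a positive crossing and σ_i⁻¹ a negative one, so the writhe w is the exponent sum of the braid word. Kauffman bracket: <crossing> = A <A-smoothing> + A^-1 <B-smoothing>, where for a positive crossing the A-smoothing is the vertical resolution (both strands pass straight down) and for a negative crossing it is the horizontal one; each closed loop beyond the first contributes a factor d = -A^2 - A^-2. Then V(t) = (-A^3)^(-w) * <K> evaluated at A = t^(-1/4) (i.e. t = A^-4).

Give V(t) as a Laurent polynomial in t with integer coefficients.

The presented braid s1^-1 s1 s1 s2^-1 s1 s1 s1 s2^-1 s1^-1 s1 s1 s1 s1^-1 s1 on 3 strands reduces by inverse Markov moves (closure unchanged at each step):
  Deconjugate: the word is γ·β·γ⁻¹ with γ = s1^-1 s1 (prefix) and γ⁻¹ = s1^-1 s1 (suffix); strip both.
Reduced to β = s1 s2^-1 s1 s1 s1 s2^-1 s1^-1 s1 s1 s1 on 3 strands, 10 crossings.
Compute on β:
First cancel adjacent σ_i σ_i⁻¹ pairs (Reidemeister II — same braid, same closure): s1 s2^-1 s1 s1 s1 s2^-1 s1^-1 s1 s1 s1 → s1 s2^-1 s1 s1 s1 s2^-1 s1 s1.
Braid: s1 s2^-1 s1 s1 s1 s2^-1 s1 s1 on 3 strands, 8 crossings.
Writhe w = (#positive) - (#negative) = 6 - 2 = 4.
State-sum expansion of <K>. There are 2^8 = 256 states.
Smooth each crossing (0=||, 1=⌣⌢); contribution A^(Σ sign_k(1-2s_k)) * d^(L-1).
Tabulate the states by total A-exponent and number of loops L (A-exp: L × count):
  A^8: L=3 ×1
  A^6: L=2 ×8
  A^4: L=1 ×21, L=3 ×7
  A^2: L=2 ×54, L=4 ×2
  A^0: L=3 ×70
  A^-2: L=4 ×56
  A^-4: L=5 ×28
  A^-6: L=6 ×8
  A^-8: L=7 ×1
Each group contributes A^e * Σ count * d^(L-1):
Powers of d = -A^2 - A^-2: d^2 = A^4 + 2 + A^-4; d^3 = -A^6 - 3*A^2 - 3*A^-2 - A^-6; d^4 = A^8 + 4*A^4 + 6 + 4*A^-4 + A^-8; d^5 = -A^10 - 5*A^6 - 10*A^2 - 10*A^-2 - 5*A^-6 - A^-10; d^6 = A^12 + 6*A^8 + 15*A^4 + 20 + 15*A^-4 + 6*A^-8 + A^-12.
  A^8 * (d^2) = A^12 + 2*A^8 + A^4
  A^6 * (8*d) = -8*A^8 - 8*A^4
  A^4 * (21 + 7*d^2) = 7*A^8 + 35*A^4 + 7
  A^2 * (54*d + 2*d^3) = -2*A^8 - 60*A^4 - 60 - 2*A^-4
  A^0 * (70*d^2) = 70*A^4 + 140 + 70*A^-4
  A^-2 * (56*d^3) = -56*A^4 - 168 - 168*A^-4 - 56*A^-8
  A^-4 * (28*d^4) = 28*A^4 + 112 + 168*A^-4 + 112*A^-8 + 28*A^-12
  A^-6 * (8*d^5) = -8*A^4 - 40 - 80*A^-4 - 80*A^-8 - 40*A^-12 - 8*A^-16
  A^-8 * (d^6) = A^4 + 6 + 15*A^-4 + 20*A^-8 + 15*A^-12 + 6*A^-16 + A^-20
Summing the groups: <K> = A^12 - A^8 + 3*A^4 - 3 + 3*A^-4 - 4*A^-8 + 3*A^-12 - 2*A^-16 + A^-20
Normalise by the writhe: (-A^3)^(-w) = (-A^3)^(-4) = A^-12, so f(A) = A^-12 * <K> = 1 - A^-4 + 3*A^-8 - 3*A^-12 + 3*A^-16 - 4*A^-20 + 3*A^-24 - 2*A^-28 + A^-32.
Substitute A = t^(-1/4), i.e. A^e → t^(-e/4): V(t) = t^8 - 2*t^7 + 3*t^6 - 4*t^5 + 3*t^4 - 3*t^3 + 3*t^2 - t + 1

Answer: t^8 - 2*t^7 + 3*t^6 - 4*t^5 + 3*t^4 - 3*t^3 + 3*t^2 - t + 1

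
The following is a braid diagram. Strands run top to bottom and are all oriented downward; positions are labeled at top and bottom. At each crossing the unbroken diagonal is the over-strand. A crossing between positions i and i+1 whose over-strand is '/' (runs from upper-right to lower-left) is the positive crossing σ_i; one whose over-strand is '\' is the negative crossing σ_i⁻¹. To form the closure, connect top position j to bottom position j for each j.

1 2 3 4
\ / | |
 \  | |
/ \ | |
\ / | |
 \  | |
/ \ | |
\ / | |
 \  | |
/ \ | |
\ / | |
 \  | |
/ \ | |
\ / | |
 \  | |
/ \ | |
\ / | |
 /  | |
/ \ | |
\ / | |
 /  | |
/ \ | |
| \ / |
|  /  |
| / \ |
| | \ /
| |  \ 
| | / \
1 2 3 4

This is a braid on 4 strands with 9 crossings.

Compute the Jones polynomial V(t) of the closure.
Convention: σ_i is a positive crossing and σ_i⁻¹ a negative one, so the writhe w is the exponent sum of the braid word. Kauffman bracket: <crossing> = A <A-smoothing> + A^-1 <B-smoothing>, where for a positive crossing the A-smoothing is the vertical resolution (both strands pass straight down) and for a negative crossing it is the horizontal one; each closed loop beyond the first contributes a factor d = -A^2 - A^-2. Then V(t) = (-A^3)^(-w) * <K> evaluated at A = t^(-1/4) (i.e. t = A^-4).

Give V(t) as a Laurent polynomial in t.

Reading the diagram top to bottom ('/'-over between positions i,i+1 = s_i, '\'-over = s_i^-1): braid word = s1^-1 s1^-1 s1^-1 s1^-1 s1^-1 s1 s1 s2 s3^-1.
The presented braid s1^-1 s1^-1 s1^-1 s1^-1 s1^-1 s1 s1 s2 s3^-1 on 4 strands reduces by inverse Markov moves (closure unchanged at each step):
  Destabilize: the word has the form β·s3^-1 where s3^-1 occurs only as the final letter (β ∈ B_3); drop it and the last strand → 3 strands.
  Destabilize: the word has the form β·s2 where s2 occurs only as the final letter (β ∈ B_2); drop it and the last strand → 2 strands.
  Deconjugate: the word is γ·β·γ⁻¹ with γ = s1^-1 s1^-1 (prefix) and γ⁻¹ = s1 s1 (suffix); strip both.
Reduced to β = s1^-1 s1^-1 s1^-1 on 2 strands, 3 crossings.
Compute on β:
Braid: s1^-1 s1^-1 s1^-1 on 2 strands, 3 crossings.
Writhe w = (#positive) - (#negative) = 0 - 3 = -3.
Enumerate smoothing states for the bracket polynomial. There are 2^3 = 8 states.
Smooth each crossing (0=||, 1=⌣⌢); contribution A^(Σ sign_k(1-2s_k)) * d^(L-1).
  state 000: A-exp=-3, loops=2, term = A^-3 * d^1
  state 001: A-exp=-1, loops=1, term = A^-1 * d^0
  state 010: A-exp=-1, loops=1, term = A^-1 * d^0
  state 011: A-exp=+1, loops=2, term = A^1 * d^1
  state 100: A-exp=-1, loops=1, term = A^-1 * d^0
  state 101: A-exp=+1, loops=2, term = A^1 * d^1
  state 110: A-exp=+1, loops=2, term = A^1 * d^1
  state 111: A-exp=+3, loops=3, term = A^3 * d^2
Collect the terms by A-exponent (count of states per loop number):
Powers of d = -A^2 - A^-2: d^2 = A^4 + 2 + A^-4.
  A^3 * (d^2) = A^7 + 2*A^3 + A^-1
  A^1 * (3*d) = -3*A^3 - 3*A^-1
  A^-1 * (3) = 3*A^-1
  A^-3 * (d) = -A^-1 - A^-5
Summing the groups: <K> = A^7 - A^3 - A^-5
Normalise by the writhe: (-A^3)^(-w) = (-A^3)^(3) = -A^9, so f(A) = -A^9 * <K> = -A^16 + A^12 + A^4.
Substitute A = t^(-1/4), i.e. A^e → t^(-e/4): V(t) = t^-1 + t^-3 - t^-4

Answer: t^-1 + t^-3 - t^-4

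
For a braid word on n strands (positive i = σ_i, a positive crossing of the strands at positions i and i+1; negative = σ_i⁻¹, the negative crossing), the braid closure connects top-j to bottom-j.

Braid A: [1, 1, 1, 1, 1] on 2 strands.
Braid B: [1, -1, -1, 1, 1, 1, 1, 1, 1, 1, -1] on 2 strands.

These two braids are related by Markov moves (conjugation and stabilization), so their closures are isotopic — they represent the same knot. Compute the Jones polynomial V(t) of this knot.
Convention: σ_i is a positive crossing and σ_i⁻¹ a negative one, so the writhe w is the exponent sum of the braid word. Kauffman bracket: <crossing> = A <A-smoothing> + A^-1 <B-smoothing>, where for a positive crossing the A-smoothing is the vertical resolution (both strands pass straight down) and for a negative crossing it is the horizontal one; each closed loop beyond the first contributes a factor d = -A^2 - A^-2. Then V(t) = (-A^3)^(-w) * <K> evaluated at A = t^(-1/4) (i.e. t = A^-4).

Markov-equivalent braids have isotopic closures, hence identical knot invariants. Strip the Markov moves from each word to reach a common short braid β, then compute V(t) once on β.
Braid A: s1 s1 s1 s1 s1 on 2 strands has no conjugating prefix/suffix or stabilization to strip; take β = s1 s1 s1 s1 s1.
Braid B: s1 s1^-1 s1^-1 s1 s1 s1 s1 s1 s1 s1 s1^-1 on 2 strands reduces by inverse Markov moves (closure unchanged at each step):
  Deconjugate: the word is γ·β·γ⁻¹ with γ = s1 s1^-1 (prefix) and γ⁻¹ = s1 s1^-1 (suffix); strip both.
  Deconjugate: the word is γ·β·γ⁻¹ with γ = s1^-1 (prefix) and γ⁻¹ = s1 (suffix); strip both.
Reduced to β = s1 s1 s1 s1 s1 on 2 strands, 5 crossings.
Both give the same β = s1 s1 s1 s1 s1 on 2 strands, so one state sum suffices:
Braid: s1 s1 s1 s1 s1 on 2 strands, 5 crossings.
Writhe w = (#positive) - (#negative) = 5 - 0 = 5.
Enumerate smoothing states for the bracket polynomial. There are 2^5 = 32 states.
Smooth each crossing (0=||, 1=⌣⌢); contribution A^(Σ sign_k(1-2s_k)) * d^(L-1).
  state 00000: A-exp=+5, loops=2, term = A^5 * d^1
  state 00001: A-exp=+3, loops=1, term = A^3 * d^0
  state 00010: A-exp=+3, loops=1, term = A^3 * d^0
  state 00011: A-exp=+1, loops=2, term = A^1 * d^1
  state 00100: A-exp=+3, loops=1, term = A^3 * d^0
  state 00101: A-exp=+1, loops=2, term = A^1 * d^1
  state 00110: A-exp=+1, loops=2, term = A^1 * d^1
  state 00111: A-exp=-1, loops=3, term = A^-1 * d^2
  state 01000: A-exp=+3, loops=1, term = A^3 * d^0
  state 01001: A-exp=+1, loops=2, term = A^1 * d^1
  state 01010: A-exp=+1, loops=2, term = A^1 * d^1
  state 01011: A-exp=-1, loops=3, term = A^-1 * d^2
  state 01100: A-exp=+1, loops=2, term = A^1 * d^1
  state 01101: A-exp=-1, loops=3, term = A^-1 * d^2
  state 01110: A-exp=-1, loops=3, term = A^-1 * d^2
  state 01111: A-exp=-3, loops=4, term = A^-3 * d^3
  state 10000: A-exp=+3, loops=1, term = A^3 * d^0
  state 10001: A-exp=+1, loops=2, term = A^1 * d^1
  state 10010: A-exp=+1, loops=2, term = A^1 * d^1
  state 10011: A-exp=-1, loops=3, term = A^-1 * d^2
  state 10100: A-exp=+1, loops=2, term = A^1 * d^1
  state 10101: A-exp=-1, loops=3, term = A^-1 * d^2
  state 10110: A-exp=-1, loops=3, term = A^-1 * d^2
  state 10111: A-exp=-3, loops=4, term = A^-3 * d^3
  state 11000: A-exp=+1, loops=2, term = A^1 * d^1
  state 11001: A-exp=-1, loops=3, term = A^-1 * d^2
  state 11010: A-exp=-1, loops=3, term = A^-1 * d^2
  state 11011: A-exp=-3, loops=4, term = A^-3 * d^3
  state 11100: A-exp=-1, loops=3, term = A^-1 * d^2
  state 11101: A-exp=-3, loops=4, term = A^-3 * d^3
  state 11110: A-exp=-3, loops=4, term = A^-3 * d^3
  state 11111: A-exp=-5, loops=5, term = A^-5 * d^4
Collect the terms by A-exponent (count of states per loop number):
Powers of d = -A^2 - A^-2: d^2 = A^4 + 2 + A^-4; d^3 = -A^6 - 3*A^2 - 3*A^-2 - A^-6; d^4 = A^8 + 4*A^4 + 6 + 4*A^-4 + A^-8.
  A^5 * (d) = -A^7 - A^3
  A^3 * (5) = 5*A^3
  A^1 * (10*d) = -10*A^3 - 10*A^-1
  A^-1 * (10*d^2) = 10*A^3 + 20*A^-1 + 10*A^-5
  A^-3 * (5*d^3) = -5*A^3 - 15*A^-1 - 15*A^-5 - 5*A^-9
  A^-5 * (d^4) = A^3 + 4*A^-1 + 6*A^-5 + 4*A^-9 + A^-13
Summing the groups: <K> = -A^7 - A^-1 + A^-5 - A^-9 + A^-13
Normalise by the writhe: (-A^3)^(-w) = (-A^3)^(-5) = -A^-15, so f(A) = -A^-15 * <K> = A^-8 + A^-16 - A^-20 + A^-24 - A^-28.
Substitute A = t^(-1/4), i.e. A^e → t^(-e/4): V(t) = -t^7 + t^6 - t^5 + t^4 + t^2

Answer: -t^7 + t^6 - t^5 + t^4 + t^2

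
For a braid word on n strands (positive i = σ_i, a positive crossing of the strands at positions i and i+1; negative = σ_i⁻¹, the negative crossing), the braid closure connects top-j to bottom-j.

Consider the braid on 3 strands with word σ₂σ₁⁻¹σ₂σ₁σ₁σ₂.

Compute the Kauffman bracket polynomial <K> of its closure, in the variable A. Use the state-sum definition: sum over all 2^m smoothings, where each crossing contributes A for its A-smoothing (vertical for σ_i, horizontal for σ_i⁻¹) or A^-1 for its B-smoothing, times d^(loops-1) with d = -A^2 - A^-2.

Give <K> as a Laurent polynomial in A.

A^8 - A^4 + 2 - A^-4 + A^-8 - A^-12

Derivation:
Braid: s2 s1^-1 s2 s1 s1 s2 on 3 strands, 6 crossings.
Writhe w = (#positive) - (#negative) = 5 - 1 = 4.
Enumerate smoothing states for the bracket polynomial. There are 2^6 = 64 states.
Smooth each crossing (0=||, 1=⌣⌢); contribution A^(Σ sign_k(1-2s_k)) * d^(L-1).
Tabulate the states by total A-exponent and number of loops L (A-exp: L × count):
  A^6: L=2 ×1
  A^4: L=1 ×3, L=3 ×3
  A^2: L=2 ×14, L=4 ×1
  A^0: L=1 ×10, L=3 ×10
  A^-2: L=2 ×13, L=4 ×2
  A^-4: L=3 ×6
  A^-6: L=4 ×1
Each group contributes A^e * Σ count * d^(L-1):
Powers of d = -A^2 - A^-2: d^2 = A^4 + 2 + A^-4; d^3 = -A^6 - 3*A^2 - 3*A^-2 - A^-6.
  A^6 * (d) = -A^8 - A^4
  A^4 * (3 + 3*d^2) = 3*A^8 + 9*A^4 + 3
  A^2 * (14*d + d^3) = -A^8 - 17*A^4 - 17 - A^-4
  A^0 * (10 + 10*d^2) = 10*A^4 + 30 + 10*A^-4
  A^-2 * (13*d + 2*d^3) = -2*A^4 - 19 - 19*A^-4 - 2*A^-8
  A^-4 * (6*d^2) = 6 + 12*A^-4 + 6*A^-8
  A^-6 * (d^3) = -1 - 3*A^-4 - 3*A^-8 - A^-12
Summing the groups: <K> = A^8 - A^4 + 2 - A^-4 + A^-8 - A^-12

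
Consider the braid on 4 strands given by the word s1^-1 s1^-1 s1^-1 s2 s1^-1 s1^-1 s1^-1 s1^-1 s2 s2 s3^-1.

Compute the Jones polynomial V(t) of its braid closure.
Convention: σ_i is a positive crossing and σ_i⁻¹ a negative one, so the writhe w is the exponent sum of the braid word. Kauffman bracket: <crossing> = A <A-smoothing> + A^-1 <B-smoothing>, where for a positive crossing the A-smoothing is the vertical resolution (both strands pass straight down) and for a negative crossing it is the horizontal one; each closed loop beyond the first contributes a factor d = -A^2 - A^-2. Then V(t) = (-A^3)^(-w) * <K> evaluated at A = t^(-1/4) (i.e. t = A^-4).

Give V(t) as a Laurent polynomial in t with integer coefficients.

-t + 2 - 3*t^-1 + 6*t^-2 - 6*t^-3 + 7*t^-4 - 7*t^-5 + 6*t^-6 - 4*t^-7 + 2*t^-8 - t^-9

Derivation:
The presented braid s1^-1 s1^-1 s1^-1 s2 s1^-1 s1^-1 s1^-1 s1^-1 s2 s2 s3^-1 on 4 strands reduces by inverse Markov moves (closure unchanged at each step):
  Destabilize: the word has the form β·s3^-1 where s3^-1 occurs only as the final letter (β ∈ B_3); drop it and the last strand → 3 strands.
Reduced to β = s1^-1 s1^-1 s1^-1 s2 s1^-1 s1^-1 s1^-1 s1^-1 s2 s2 on 3 strands, 10 crossings.
Compute on β:
Braid: s1^-1 s1^-1 s1^-1 s2 s1^-1 s1^-1 s1^-1 s1^-1 s2 s2 on 3 strands, 10 crossings.
Writhe w = (#positive) - (#negative) = 3 - 7 = -4.
Enumerate smoothing states for the bracket polynomial. There are 2^10 = 1024 states.
For each crossing: s=0 is the vertical smoothing, s=1 horizontal. Crossing k contributes A^(sign_k * (1 - 2*s_k)); loop factor d = -A^2 - A^-2.
Tabulate the states by total A-exponent and number of loops L (A-exp: L × count):
  A^10: L=8 ×1
  A^8: L=7 ×10
  A^6: L=6 ×44, L=8 ×1
  A^4: L=5 ×112, L=7 ×8
  A^2: L=4 ×182, L=6 ×28
  A^0: L=3 ×194, L=5 ×58
  A^-2: L=2 ×130, L=4 ×79, L=6 ×1
  A^-4: L=1 ×45, L=3 ×70, L=5 ×5
  A^-6: L=2 ×36, L=4 ×9
  A^-8: L=3 ×10
  A^-10: L=4 ×1
Each group contributes A^e * Σ count * d^(L-1):
Powers of d = -A^2 - A^-2: d^2 = A^4 + 2 + A^-4; d^3 = -A^6 - 3*A^2 - 3*A^-2 - A^-6; d^4 = A^8 + 4*A^4 + 6 + 4*A^-4 + A^-8; d^5 = -A^10 - 5*A^6 - 10*A^2 - 10*A^-2 - 5*A^-6 - A^-10; d^6 = A^12 + 6*A^8 + 15*A^4 + 20 + 15*A^-4 + 6*A^-8 + A^-12; d^7 = -A^14 - 7*A^10 - 21*A^6 - 35*A^2 - 35*A^-2 - 21*A^-6 - 7*A^-10 - A^-14.
  A^10 * (d^7) = -A^24 - 7*A^20 - 21*A^16 - 35*A^12 - 35*A^8 - 21*A^4 - 7 - A^-4
  A^8 * (10*d^6) = 10*A^20 + 60*A^16 + 150*A^12 + 200*A^8 + 150*A^4 + 60 + 10*A^-4
  A^6 * (44*d^5 + d^7) = -A^20 - 51*A^16 - 241*A^12 - 475*A^8 - 475*A^4 - 241 - 51*A^-4 - A^-8
  A^4 * (112*d^4 + 8*d^6) = 8*A^16 + 160*A^12 + 568*A^8 + 832*A^4 + 568 + 160*A^-4 + 8*A^-8
  A^2 * (182*d^3 + 28*d^5) = -28*A^12 - 322*A^8 - 826*A^4 - 826 - 322*A^-4 - 28*A^-8
  A^0 * (194*d^2 + 58*d^4) = 58*A^8 + 426*A^4 + 736 + 426*A^-4 + 58*A^-8
  A^-2 * (130*d + 79*d^3 + d^5) = -A^8 - 84*A^4 - 377 - 377*A^-4 - 84*A^-8 - A^-12
  A^-4 * (45 + 70*d^2 + 5*d^4) = 5*A^4 + 90 + 215*A^-4 + 90*A^-8 + 5*A^-12
  A^-6 * (36*d + 9*d^3) = -9 - 63*A^-4 - 63*A^-8 - 9*A^-12
  A^-8 * (10*d^2) = 10*A^-4 + 20*A^-8 + 10*A^-12
  A^-10 * (d^3) = -A^-4 - 3*A^-8 - 3*A^-12 - A^-16
Summing the groups: <K> = -A^24 + 2*A^20 - 4*A^16 + 6*A^12 - 7*A^8 + 7*A^4 - 6 + 6*A^-4 - 3*A^-8 + 2*A^-12 - A^-16
Normalise by the writhe: (-A^3)^(-w) = (-A^3)^(4) = A^12, so f(A) = A^12 * <K> = -A^36 + 2*A^32 - 4*A^28 + 6*A^24 - 7*A^20 + 7*A^16 - 6*A^12 + 6*A^8 - 3*A^4 + 2 - A^-4.
Substitute A = t^(-1/4), i.e. A^e → t^(-e/4): V(t) = -t + 2 - 3*t^-1 + 6*t^-2 - 6*t^-3 + 7*t^-4 - 7*t^-5 + 6*t^-6 - 4*t^-7 + 2*t^-8 - t^-9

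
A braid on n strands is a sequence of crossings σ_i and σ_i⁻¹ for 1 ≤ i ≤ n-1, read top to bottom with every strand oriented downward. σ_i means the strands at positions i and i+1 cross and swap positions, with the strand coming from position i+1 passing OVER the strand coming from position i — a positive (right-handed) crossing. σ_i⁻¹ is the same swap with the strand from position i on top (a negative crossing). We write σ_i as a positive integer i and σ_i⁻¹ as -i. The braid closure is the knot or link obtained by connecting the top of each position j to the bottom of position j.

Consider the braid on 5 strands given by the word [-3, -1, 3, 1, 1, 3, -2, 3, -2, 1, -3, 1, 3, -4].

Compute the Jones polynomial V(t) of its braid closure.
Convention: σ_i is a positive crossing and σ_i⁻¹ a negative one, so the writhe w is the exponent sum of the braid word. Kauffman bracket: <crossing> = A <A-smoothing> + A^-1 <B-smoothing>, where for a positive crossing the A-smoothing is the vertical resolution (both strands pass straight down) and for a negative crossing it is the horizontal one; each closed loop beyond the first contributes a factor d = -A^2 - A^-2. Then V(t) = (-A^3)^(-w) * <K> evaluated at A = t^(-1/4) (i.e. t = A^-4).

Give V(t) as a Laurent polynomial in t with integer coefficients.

-t^6 + 2*t^5 - 2*t^4 + 3*t^3 - 3*t^2 + 2*t - 1 + t^-1

Derivation:
The presented braid s3^-1 s1^-1 s3 s1 s1 s3 s2^-1 s3 s2^-1 s1 s3^-1 s1 s3 s4^-1 on 5 strands reduces by inverse Markov moves (closure unchanged at each step):
  Destabilize: the word has the form β·s4^-1 where s4^-1 occurs only as the final letter (β ∈ B_4); drop it and the last strand → 4 strands.
  Deconjugate: the word is γ·β·γ⁻¹ with γ = s3^-1 (prefix) and γ⁻¹ = s3 (suffix); strip both.
  Deconjugate: the word is γ·β·γ⁻¹ with γ = s1^-1 s3 (prefix) and γ⁻¹ = s3^-1 s1 (suffix); strip both.
Reduced to β = s1 s1 s3 s2^-1 s3 s2^-1 s1 on 4 strands, 7 crossings.
Compute on β:
Braid: s1 s1 s3 s2^-1 s3 s2^-1 s1 on 4 strands, 7 crossings.
Writhe w = (#positive) - (#negative) = 5 - 2 = 3.
Enumerate smoothing states for the bracket polynomial. There are 2^7 = 128 states.
Smooth each crossing (0=||, 1=⌣⌢); contribution A^(Σ sign_k(1-2s_k)) * d^(L-1).
Tabulate the states by total A-exponent and number of loops L (A-exp: L × count):
  A^7: L=4 ×1
  A^5: L=3 ×7
  A^3: L=2 ×17, L=4 ×4
  A^1: L=1 ×15, L=3 ×19, L=5 ×1
  A^-1: L=2 ×27, L=4 ×8
  A^-3: L=3 ×20, L=5 ×1
  A^-5: L=4 ×7
  A^-7: L=5 ×1
Each group contributes A^e * Σ count * d^(L-1):
Powers of d = -A^2 - A^-2: d^2 = A^4 + 2 + A^-4; d^3 = -A^6 - 3*A^2 - 3*A^-2 - A^-6; d^4 = A^8 + 4*A^4 + 6 + 4*A^-4 + A^-8.
  A^7 * (d^3) = -A^13 - 3*A^9 - 3*A^5 - A
  A^5 * (7*d^2) = 7*A^9 + 14*A^5 + 7*A
  A^3 * (17*d + 4*d^3) = -4*A^9 - 29*A^5 - 29*A - 4*A^-3
  A^1 * (15 + 19*d^2 + d^4) = A^9 + 23*A^5 + 59*A + 23*A^-3 + A^-7
  A^-1 * (27*d + 8*d^3) = -8*A^5 - 51*A - 51*A^-3 - 8*A^-7
  A^-3 * (20*d^2 + d^4) = A^5 + 24*A + 46*A^-3 + 24*A^-7 + A^-11
  A^-5 * (7*d^3) = -7*A - 21*A^-3 - 21*A^-7 - 7*A^-11
  A^-7 * (d^4) = A + 4*A^-3 + 6*A^-7 + 4*A^-11 + A^-15
Summing the groups: <K> = -A^13 + A^9 - 2*A^5 + 3*A - 3*A^-3 + 2*A^-7 - 2*A^-11 + A^-15
Normalise by the writhe: (-A^3)^(-w) = (-A^3)^(-3) = -A^-9, so f(A) = -A^-9 * <K> = A^4 - 1 + 2*A^-4 - 3*A^-8 + 3*A^-12 - 2*A^-16 + 2*A^-20 - A^-24.
Substitute A = t^(-1/4), i.e. A^e → t^(-e/4): V(t) = -t^6 + 2*t^5 - 2*t^4 + 3*t^3 - 3*t^2 + 2*t - 1 + t^-1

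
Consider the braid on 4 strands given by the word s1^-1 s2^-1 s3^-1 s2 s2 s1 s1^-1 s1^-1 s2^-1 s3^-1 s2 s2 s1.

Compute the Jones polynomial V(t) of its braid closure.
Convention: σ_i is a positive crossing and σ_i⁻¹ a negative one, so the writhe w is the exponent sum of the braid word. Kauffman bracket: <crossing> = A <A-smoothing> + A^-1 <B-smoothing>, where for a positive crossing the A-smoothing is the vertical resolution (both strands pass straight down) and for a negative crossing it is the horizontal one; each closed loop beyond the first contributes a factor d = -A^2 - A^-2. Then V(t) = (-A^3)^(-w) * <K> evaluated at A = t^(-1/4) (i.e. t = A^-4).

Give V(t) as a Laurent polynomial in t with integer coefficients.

t^2 - t + 1 - t^-1 + t^-2

Derivation:
The presented braid s1^-1 s2^-1 s3^-1 s2 s2 s1 s1^-1 s1^-1 s2^-1 s3^-1 s2 s2 s1 on 4 strands reduces by inverse Markov moves (closure unchanged at each step):
  Deconjugate: the word is γ·β·γ⁻¹ with γ = s1^-1 (prefix) and γ⁻¹ = s1 (suffix); strip both.
  Deconjugate: the word is γ·β·γ⁻¹ with γ = s2^-1 (prefix) and γ⁻¹ = s2 (suffix); strip both.
Reduced to β = s3^-1 s2 s2 s1 s1^-1 s1^-1 s2^-1 s3^-1 s2 on 4 strands, 9 crossings.
Compute on β:
First cancel adjacent σ_i σ_i⁻¹ pairs (Reidemeister II — same braid, same closure): s3^-1 s2 s2 s1 s1^-1 s1^-1 s2^-1 s3^-1 s2 → s3^-1 s2 s2 s1^-1 s2^-1 s3^-1 s2.
Braid: s3^-1 s2 s2 s1^-1 s2^-1 s3^-1 s2 on 4 strands, 7 crossings.
Writhe w = (#positive) - (#negative) = 3 - 4 = -1.
Computing the Kauffman bracket via state sum. There are 2^7 = 128 states.
Each crossing splits two ways (0=vertical, 1=horizontal). The state's weight is A^(#A-smoothings - #B-smoothings) * d^(loops - 1).
Tabulate the states by total A-exponent and number of loops L (A-exp: L × count):
  A^7: L=2 ×1
  A^5: L=1 ×3, L=3 ×4
  A^3: L=2 ×17, L=4 ×4
  A^1: L=1 ×8, L=3 ×26, L=5 ×1
  A^-1: L=2 ×18, L=4 ×17
  A^-3: L=3 ×15, L=5 ×6
  A^-5: L=4 ×6, L=6 ×1
  A^-7: L=5 ×1
Each group contributes A^e * Σ count * d^(L-1):
Powers of d = -A^2 - A^-2: d^2 = A^4 + 2 + A^-4; d^3 = -A^6 - 3*A^2 - 3*A^-2 - A^-6; d^4 = A^8 + 4*A^4 + 6 + 4*A^-4 + A^-8; d^5 = -A^10 - 5*A^6 - 10*A^2 - 10*A^-2 - 5*A^-6 - A^-10.
  A^7 * (d) = -A^9 - A^5
  A^5 * (3 + 4*d^2) = 4*A^9 + 11*A^5 + 4*A
  A^3 * (17*d + 4*d^3) = -4*A^9 - 29*A^5 - 29*A - 4*A^-3
  A^1 * (8 + 26*d^2 + d^4) = A^9 + 30*A^5 + 66*A + 30*A^-3 + A^-7
  A^-1 * (18*d + 17*d^3) = -17*A^5 - 69*A - 69*A^-3 - 17*A^-7
  A^-3 * (15*d^2 + 6*d^4) = 6*A^5 + 39*A + 66*A^-3 + 39*A^-7 + 6*A^-11
  A^-5 * (6*d^3 + d^5) = -A^5 - 11*A - 28*A^-3 - 28*A^-7 - 11*A^-11 - A^-15
  A^-7 * (d^4) = A + 4*A^-3 + 6*A^-7 + 4*A^-11 + A^-15
Summing the groups: <K> = -A^5 + A - A^-3 + A^-7 - A^-11
Normalise by the writhe: (-A^3)^(-w) = (-A^3)^(1) = -A^3, so f(A) = -A^3 * <K> = A^8 - A^4 + 1 - A^-4 + A^-8.
Substitute A = t^(-1/4), i.e. A^e → t^(-e/4): V(t) = t^2 - t + 1 - t^-1 + t^-2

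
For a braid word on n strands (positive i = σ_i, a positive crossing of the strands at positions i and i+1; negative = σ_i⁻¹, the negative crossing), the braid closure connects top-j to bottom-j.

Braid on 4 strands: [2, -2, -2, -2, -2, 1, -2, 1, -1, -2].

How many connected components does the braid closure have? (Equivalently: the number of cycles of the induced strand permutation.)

2

Derivation:
Track the strand permutation on 4 strands, starting from identity.
  step 1: s2 swaps positions 2,3 -> [1 3 2 4]
  step 2: s2^-1 swaps positions 2,3 -> [1 2 3 4]
  step 3: s2^-1 swaps positions 2,3 -> [1 3 2 4]
  step 4: s2^-1 swaps positions 2,3 -> [1 2 3 4]
  step 5: s2^-1 swaps positions 2,3 -> [1 3 2 4]
  step 6: s1 swaps positions 1,2 -> [3 1 2 4]
  step 7: s2^-1 swaps positions 2,3 -> [3 2 1 4]
  step 8: s1 swaps positions 1,2 -> [2 3 1 4]
  step 9: s1^-1 swaps positions 1,2 -> [3 2 1 4]
  step 10: s2^-1 swaps positions 2,3 -> [3 1 2 4]
Final permutation (position -> original strand): [3 1 2 4]
Closure components = cycle count of this permutation = 2.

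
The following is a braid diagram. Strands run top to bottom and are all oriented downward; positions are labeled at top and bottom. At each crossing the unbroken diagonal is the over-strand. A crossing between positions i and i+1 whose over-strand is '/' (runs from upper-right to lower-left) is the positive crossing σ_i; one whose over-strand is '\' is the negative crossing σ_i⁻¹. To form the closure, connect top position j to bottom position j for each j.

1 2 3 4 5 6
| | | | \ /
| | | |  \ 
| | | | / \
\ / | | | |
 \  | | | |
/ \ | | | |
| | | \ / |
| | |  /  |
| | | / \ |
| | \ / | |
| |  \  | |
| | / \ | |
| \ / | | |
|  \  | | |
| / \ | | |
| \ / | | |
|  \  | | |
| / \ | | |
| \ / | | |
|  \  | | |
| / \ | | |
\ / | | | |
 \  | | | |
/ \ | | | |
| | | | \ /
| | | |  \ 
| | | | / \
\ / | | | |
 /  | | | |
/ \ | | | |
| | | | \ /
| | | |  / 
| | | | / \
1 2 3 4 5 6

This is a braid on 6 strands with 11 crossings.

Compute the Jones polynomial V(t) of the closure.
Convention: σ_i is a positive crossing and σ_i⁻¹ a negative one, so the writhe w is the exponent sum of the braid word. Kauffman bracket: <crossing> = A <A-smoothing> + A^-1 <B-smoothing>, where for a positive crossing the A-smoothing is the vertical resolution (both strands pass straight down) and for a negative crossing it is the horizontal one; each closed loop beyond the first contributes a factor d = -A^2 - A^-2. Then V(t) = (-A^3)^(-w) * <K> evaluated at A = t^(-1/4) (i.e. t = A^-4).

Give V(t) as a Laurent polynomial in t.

t^-1 + t^-3 - t^-4

Derivation:
Reading the diagram top to bottom ('/'-over between positions i,i+1 = s_i, '\'-over = s_i^-1): braid word = s5^-1 s1^-1 s4 s3^-1 s2^-1 s2^-1 s2^-1 s1^-1 s5^-1 s1 s5.
The presented braid s5^-1 s1^-1 s4 s3^-1 s2^-1 s2^-1 s2^-1 s1^-1 s5^-1 s1 s5 on 6 strands reduces by inverse Markov moves (closure unchanged at each step):
  Deconjugate: the word is γ·β·γ⁻¹ with γ = s5^-1 s1^-1 (prefix) and γ⁻¹ = s1 s5 (suffix); strip both.
  Destabilize: the word has the form β·s5^-1 where s5^-1 occurs only as the final letter (β ∈ B_5); drop it and the last strand → 5 strands.
Reduced to β = s4 s3^-1 s2^-1 s2^-1 s2^-1 s1^-1 on 5 strands, 6 crossings.
Compute on β:
Braid: s4 s3^-1 s2^-1 s2^-1 s2^-1 s1^-1 on 5 strands, 6 crossings.
Writhe w = (#positive) - (#negative) = 1 - 5 = -4.
State-sum expansion of <K>. There are 2^6 = 64 states.
For each crossing: s=0 is the vertical smoothing, s=1 horizontal. Crossing k contributes A^(sign_k * (1 - 2*s_k)); loop factor d = -A^2 - A^-2.
Tabulate the states by total A-exponent and number of loops L (A-exp: L × count):
  A^6: L=4 ×1
  A^4: L=3 ×4, L=5 ×2
  A^2: L=2 ×6, L=4 ×8, L=6 ×1
  A^0: L=1 ×3, L=3 ×13, L=5 ×4
  A^-2: L=2 ×7, L=4 ×8
  A^-4: L=3 ×5, L=5 ×1
  A^-6: L=4 ×1
Each group contributes A^e * Σ count * d^(L-1):
Powers of d = -A^2 - A^-2: d^2 = A^4 + 2 + A^-4; d^3 = -A^6 - 3*A^2 - 3*A^-2 - A^-6; d^4 = A^8 + 4*A^4 + 6 + 4*A^-4 + A^-8; d^5 = -A^10 - 5*A^6 - 10*A^2 - 10*A^-2 - 5*A^-6 - A^-10.
  A^6 * (d^3) = -A^12 - 3*A^8 - 3*A^4 - 1
  A^4 * (4*d^2 + 2*d^4) = 2*A^12 + 12*A^8 + 20*A^4 + 12 + 2*A^-4
  A^2 * (6*d + 8*d^3 + d^5) = -A^12 - 13*A^8 - 40*A^4 - 40 - 13*A^-4 - A^-8
  A^0 * (3 + 13*d^2 + 4*d^4) = 4*A^8 + 29*A^4 + 53 + 29*A^-4 + 4*A^-8
  A^-2 * (7*d + 8*d^3) = -8*A^4 - 31 - 31*A^-4 - 8*A^-8
  A^-4 * (5*d^2 + d^4) = A^4 + 9 + 16*A^-4 + 9*A^-8 + A^-12
  A^-6 * (d^3) = -1 - 3*A^-4 - 3*A^-8 - A^-12
Summing the groups: <K> = -A^4 + 1 + A^-8
Normalise by the writhe: (-A^3)^(-w) = (-A^3)^(4) = A^12, so f(A) = A^12 * <K> = -A^16 + A^12 + A^4.
Substitute A = t^(-1/4), i.e. A^e → t^(-e/4): V(t) = t^-1 + t^-3 - t^-4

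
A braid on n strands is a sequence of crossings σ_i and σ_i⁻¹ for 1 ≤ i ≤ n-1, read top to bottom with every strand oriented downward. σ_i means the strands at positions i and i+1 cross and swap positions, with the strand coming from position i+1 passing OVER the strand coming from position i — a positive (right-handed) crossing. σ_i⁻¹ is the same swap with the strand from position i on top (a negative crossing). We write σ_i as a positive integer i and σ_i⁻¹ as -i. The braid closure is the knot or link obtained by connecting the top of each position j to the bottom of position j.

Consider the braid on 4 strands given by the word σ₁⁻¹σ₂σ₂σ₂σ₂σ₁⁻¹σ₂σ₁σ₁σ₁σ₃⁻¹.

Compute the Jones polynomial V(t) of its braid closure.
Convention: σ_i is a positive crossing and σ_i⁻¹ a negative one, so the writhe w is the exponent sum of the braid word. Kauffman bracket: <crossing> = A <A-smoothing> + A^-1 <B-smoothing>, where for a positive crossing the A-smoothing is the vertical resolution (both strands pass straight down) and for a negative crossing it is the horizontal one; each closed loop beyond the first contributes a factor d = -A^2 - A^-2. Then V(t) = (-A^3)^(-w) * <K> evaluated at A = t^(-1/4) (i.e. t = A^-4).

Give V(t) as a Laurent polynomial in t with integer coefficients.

The presented braid s1^-1 s2 s2 s2 s2 s1^-1 s2 s1 s1 s1 s3^-1 on 4 strands reduces by inverse Markov moves (closure unchanged at each step):
  Destabilize: the word has the form β·s3^-1 where s3^-1 occurs only as the final letter (β ∈ B_3); drop it and the last strand → 3 strands.
  Deconjugate: the word is γ·β·γ⁻¹ with γ = s1^-1 (prefix) and γ⁻¹ = s1 (suffix); strip both.
Reduced to β = s2 s2 s2 s2 s1^-1 s2 s1 s1 on 3 strands, 8 crossings.
Compute on β:
Braid: s2 s2 s2 s2 s1^-1 s2 s1 s1 on 3 strands, 8 crossings.
Writhe w = (#positive) - (#negative) = 7 - 1 = 6.
Enumerate smoothing states for the bracket polynomial. There are 2^8 = 256 states.
Each crossing splits two ways (0=vertical, 1=horizontal). The state's weight is A^(#A-smoothings - #B-smoothings) * d^(loops - 1).
Tabulate the states by total A-exponent and number of loops L (A-exp: L × count):
  A^8: L=2 ×1
  A^6: L=1 ×5, L=3 ×3
  A^4: L=2 ×27, L=4 ×1
  A^2: L=1 ×18, L=3 ×38
  A^0: L=2 ×41, L=4 ×29
  A^-2: L=3 ×44, L=5 ×12
  A^-4: L=4 ×26, L=6 ×2
  A^-6: L=5 ×8
  A^-8: L=6 ×1
Each group contributes A^e * Σ count * d^(L-1):
Powers of d = -A^2 - A^-2: d^2 = A^4 + 2 + A^-4; d^3 = -A^6 - 3*A^2 - 3*A^-2 - A^-6; d^4 = A^8 + 4*A^4 + 6 + 4*A^-4 + A^-8; d^5 = -A^10 - 5*A^6 - 10*A^2 - 10*A^-2 - 5*A^-6 - A^-10.
  A^8 * (d) = -A^10 - A^6
  A^6 * (5 + 3*d^2) = 3*A^10 + 11*A^6 + 3*A^2
  A^4 * (27*d + d^3) = -A^10 - 30*A^6 - 30*A^2 - A^-2
  A^2 * (18 + 38*d^2) = 38*A^6 + 94*A^2 + 38*A^-2
  A^0 * (41*d + 29*d^3) = -29*A^6 - 128*A^2 - 128*A^-2 - 29*A^-6
  A^-2 * (44*d^2 + 12*d^4) = 12*A^6 + 92*A^2 + 160*A^-2 + 92*A^-6 + 12*A^-10
  A^-4 * (26*d^3 + 2*d^5) = -2*A^6 - 36*A^2 - 98*A^-2 - 98*A^-6 - 36*A^-10 - 2*A^-14
  A^-6 * (8*d^4) = 8*A^2 + 32*A^-2 + 48*A^-6 + 32*A^-10 + 8*A^-14
  A^-8 * (d^5) = -A^2 - 5*A^-2 - 10*A^-6 - 10*A^-10 - 5*A^-14 - A^-18
Summing the groups: <K> = A^10 - A^6 + 2*A^2 - 2*A^-2 + 3*A^-6 - 2*A^-10 + A^-14 - A^-18
Normalise by the writhe: (-A^3)^(-w) = (-A^3)^(-6) = A^-18, so f(A) = A^-18 * <K> = A^-8 - A^-12 + 2*A^-16 - 2*A^-20 + 3*A^-24 - 2*A^-28 + A^-32 - A^-36.
Substitute A = t^(-1/4), i.e. A^e → t^(-e/4): V(t) = -t^9 + t^8 - 2*t^7 + 3*t^6 - 2*t^5 + 2*t^4 - t^3 + t^2

Answer: -t^9 + t^8 - 2*t^7 + 3*t^6 - 2*t^5 + 2*t^4 - t^3 + t^2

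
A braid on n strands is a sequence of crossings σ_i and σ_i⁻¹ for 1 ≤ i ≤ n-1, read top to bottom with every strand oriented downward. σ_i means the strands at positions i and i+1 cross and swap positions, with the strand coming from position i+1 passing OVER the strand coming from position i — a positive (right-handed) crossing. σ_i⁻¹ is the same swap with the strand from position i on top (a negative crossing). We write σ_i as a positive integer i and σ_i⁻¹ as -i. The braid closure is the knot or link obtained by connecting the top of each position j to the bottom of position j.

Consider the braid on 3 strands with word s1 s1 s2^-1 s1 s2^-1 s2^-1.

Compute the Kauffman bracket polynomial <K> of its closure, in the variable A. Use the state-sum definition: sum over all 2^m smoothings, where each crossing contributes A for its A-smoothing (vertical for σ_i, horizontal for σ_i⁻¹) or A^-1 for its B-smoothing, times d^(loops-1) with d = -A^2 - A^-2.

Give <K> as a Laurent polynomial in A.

Braid: s1 s1 s2^-1 s1 s2^-1 s2^-1 on 3 strands, 6 crossings.
Writhe w = (#positive) - (#negative) = 3 - 3 = 0.
State-sum expansion of <K>. There are 2^6 = 64 states.
Each crossing splits two ways (0=vertical, 1=horizontal). The state's weight is A^(#A-smoothings - #B-smoothings) * d^(loops - 1).
Tabulate the states by total A-exponent and number of loops L (A-exp: L × count):
  A^6: L=4 ×1
  A^4: L=3 ×6
  A^2: L=2 ×14, L=4 ×1
  A^0: L=1 ×13, L=3 ×7
  A^-2: L=2 ×14, L=4 ×1
  A^-4: L=3 ×6
  A^-6: L=4 ×1
Each group contributes A^e * Σ count * d^(L-1):
Powers of d = -A^2 - A^-2: d^2 = A^4 + 2 + A^-4; d^3 = -A^6 - 3*A^2 - 3*A^-2 - A^-6.
  A^6 * (d^3) = -A^12 - 3*A^8 - 3*A^4 - 1
  A^4 * (6*d^2) = 6*A^8 + 12*A^4 + 6
  A^2 * (14*d + d^3) = -A^8 - 17*A^4 - 17 - A^-4
  A^0 * (13 + 7*d^2) = 7*A^4 + 27 + 7*A^-4
  A^-2 * (14*d + d^3) = -A^4 - 17 - 17*A^-4 - A^-8
  A^-4 * (6*d^2) = 6 + 12*A^-4 + 6*A^-8
  A^-6 * (d^3) = -1 - 3*A^-4 - 3*A^-8 - A^-12
Summing the groups: <K> = -A^12 + 2*A^8 - 2*A^4 + 3 - 2*A^-4 + 2*A^-8 - A^-12

Answer: -A^12 + 2*A^8 - 2*A^4 + 3 - 2*A^-4 + 2*A^-8 - A^-12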